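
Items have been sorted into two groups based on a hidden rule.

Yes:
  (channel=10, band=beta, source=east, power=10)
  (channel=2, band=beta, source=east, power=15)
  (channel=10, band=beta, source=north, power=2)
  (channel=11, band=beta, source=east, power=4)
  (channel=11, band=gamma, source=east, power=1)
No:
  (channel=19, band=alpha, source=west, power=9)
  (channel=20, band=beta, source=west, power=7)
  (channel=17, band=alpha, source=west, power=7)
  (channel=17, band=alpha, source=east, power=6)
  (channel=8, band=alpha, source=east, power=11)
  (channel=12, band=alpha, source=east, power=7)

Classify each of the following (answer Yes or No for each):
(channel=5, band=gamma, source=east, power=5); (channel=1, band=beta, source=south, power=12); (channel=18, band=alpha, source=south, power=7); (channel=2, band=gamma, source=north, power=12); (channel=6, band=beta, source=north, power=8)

Yes, Yes, No, Yes, Yes

One predicate separates the groups cleanly: power ≠ 11 AND channel ≤ 11.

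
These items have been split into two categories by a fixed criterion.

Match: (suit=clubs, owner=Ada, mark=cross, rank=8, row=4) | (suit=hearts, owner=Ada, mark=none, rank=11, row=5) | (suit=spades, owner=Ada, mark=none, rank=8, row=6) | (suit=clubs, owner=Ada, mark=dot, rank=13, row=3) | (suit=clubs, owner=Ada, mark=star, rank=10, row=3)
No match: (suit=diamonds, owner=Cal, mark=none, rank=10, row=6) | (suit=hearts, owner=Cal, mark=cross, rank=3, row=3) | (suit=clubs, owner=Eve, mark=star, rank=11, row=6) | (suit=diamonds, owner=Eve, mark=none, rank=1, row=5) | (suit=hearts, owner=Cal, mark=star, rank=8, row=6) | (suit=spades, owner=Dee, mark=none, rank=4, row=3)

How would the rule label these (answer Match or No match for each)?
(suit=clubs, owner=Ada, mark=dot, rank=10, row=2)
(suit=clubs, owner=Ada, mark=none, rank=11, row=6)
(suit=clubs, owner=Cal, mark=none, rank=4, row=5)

Match, Match, No match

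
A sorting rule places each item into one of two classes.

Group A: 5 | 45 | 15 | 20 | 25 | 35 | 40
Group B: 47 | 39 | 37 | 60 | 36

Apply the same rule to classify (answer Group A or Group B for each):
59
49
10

The simplest hypothesis consistent with all the labels is: multiple of 5 AND at most 45.

Group B, Group B, Group A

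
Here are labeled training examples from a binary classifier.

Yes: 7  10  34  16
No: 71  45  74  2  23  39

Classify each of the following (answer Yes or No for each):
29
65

No, No

Every 'Yes' example satisfies: ≡ 1 (mod 3). None of the 'No' examples do.
29: 29 mod 3 = 2 — does not fit, so No.
65: 65 mod 3 = 2 — does not fit, so No.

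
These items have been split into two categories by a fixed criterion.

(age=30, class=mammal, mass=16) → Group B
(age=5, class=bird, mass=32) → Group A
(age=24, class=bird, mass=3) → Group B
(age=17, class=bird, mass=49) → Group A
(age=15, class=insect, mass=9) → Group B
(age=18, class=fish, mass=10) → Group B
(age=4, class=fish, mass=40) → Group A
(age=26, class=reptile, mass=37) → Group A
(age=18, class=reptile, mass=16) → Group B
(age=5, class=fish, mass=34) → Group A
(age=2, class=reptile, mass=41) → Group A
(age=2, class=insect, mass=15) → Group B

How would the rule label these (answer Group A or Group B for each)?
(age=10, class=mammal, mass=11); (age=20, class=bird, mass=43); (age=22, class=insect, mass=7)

Group B, Group A, Group B

'Group A' ⟺ mass ≥ 32.
(age=10, class=mammal, mass=11) — mass = 11, hence Group B.
(age=20, class=bird, mass=43) — mass = 43, hence Group A.
(age=22, class=insect, mass=7) — mass = 7, hence Group B.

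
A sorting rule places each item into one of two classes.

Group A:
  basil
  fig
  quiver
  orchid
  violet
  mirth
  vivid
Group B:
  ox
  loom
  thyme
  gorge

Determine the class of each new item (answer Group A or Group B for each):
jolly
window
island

Every 'Group A' example satisfies: contains 'i'. None of the 'Group B' examples do.

Group B, Group A, Group A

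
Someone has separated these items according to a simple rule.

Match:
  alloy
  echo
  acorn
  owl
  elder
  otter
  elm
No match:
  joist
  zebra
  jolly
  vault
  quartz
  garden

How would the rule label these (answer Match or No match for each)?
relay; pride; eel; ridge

No match, No match, Match, No match

The rule appears to be: starts with a vowel.
relay: starts with 'r', doesn't match → No match.
pride: starts with 'p', doesn't match → No match.
eel: starts with 'e', qualifies → Match.
ridge: starts with 'r', doesn't match → No match.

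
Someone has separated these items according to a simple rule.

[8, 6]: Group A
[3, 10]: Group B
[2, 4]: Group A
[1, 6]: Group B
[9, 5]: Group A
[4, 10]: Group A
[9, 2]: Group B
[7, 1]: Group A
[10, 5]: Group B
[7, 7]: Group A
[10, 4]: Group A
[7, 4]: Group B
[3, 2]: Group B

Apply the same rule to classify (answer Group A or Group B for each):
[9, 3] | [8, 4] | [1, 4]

Group A, Group A, Group B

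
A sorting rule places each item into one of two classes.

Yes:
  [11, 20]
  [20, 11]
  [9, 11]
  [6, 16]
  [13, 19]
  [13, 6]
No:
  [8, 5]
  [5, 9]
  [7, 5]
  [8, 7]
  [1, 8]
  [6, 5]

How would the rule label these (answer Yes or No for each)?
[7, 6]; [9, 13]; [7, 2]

No, Yes, No

Rule: sum ≥ 19. This holds for each 'Yes' example and fails for each 'No' one.
[7, 6]: 7+6 = 13 — does not pass, so No.
[9, 13]: 9+13 = 22 — checks out, so Yes.
[7, 2]: 7+2 = 9 — does not pass, so No.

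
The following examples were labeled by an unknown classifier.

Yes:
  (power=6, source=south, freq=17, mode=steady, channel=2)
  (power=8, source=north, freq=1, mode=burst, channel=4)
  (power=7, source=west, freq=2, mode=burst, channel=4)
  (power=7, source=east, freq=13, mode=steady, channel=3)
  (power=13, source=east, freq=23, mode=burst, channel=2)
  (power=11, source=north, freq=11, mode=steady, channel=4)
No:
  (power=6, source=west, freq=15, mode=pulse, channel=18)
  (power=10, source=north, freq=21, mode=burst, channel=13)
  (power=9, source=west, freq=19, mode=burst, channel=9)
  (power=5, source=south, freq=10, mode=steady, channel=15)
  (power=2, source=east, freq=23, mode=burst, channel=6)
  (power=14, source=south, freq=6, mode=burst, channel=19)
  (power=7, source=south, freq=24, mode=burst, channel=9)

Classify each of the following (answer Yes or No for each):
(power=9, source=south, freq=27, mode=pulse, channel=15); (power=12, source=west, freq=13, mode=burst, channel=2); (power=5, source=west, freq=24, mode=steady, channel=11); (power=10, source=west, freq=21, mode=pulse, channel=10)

'Yes' ⟺ channel ≤ 4.
No: (power=9, source=south, freq=27, mode=pulse, channel=15), since channel = 15. Yes: (power=12, source=west, freq=13, mode=burst, channel=2), since channel = 2. No: (power=5, source=west, freq=24, mode=steady, channel=11), since channel = 11. No: (power=10, source=west, freq=21, mode=pulse, channel=10), since channel = 10.

No, Yes, No, No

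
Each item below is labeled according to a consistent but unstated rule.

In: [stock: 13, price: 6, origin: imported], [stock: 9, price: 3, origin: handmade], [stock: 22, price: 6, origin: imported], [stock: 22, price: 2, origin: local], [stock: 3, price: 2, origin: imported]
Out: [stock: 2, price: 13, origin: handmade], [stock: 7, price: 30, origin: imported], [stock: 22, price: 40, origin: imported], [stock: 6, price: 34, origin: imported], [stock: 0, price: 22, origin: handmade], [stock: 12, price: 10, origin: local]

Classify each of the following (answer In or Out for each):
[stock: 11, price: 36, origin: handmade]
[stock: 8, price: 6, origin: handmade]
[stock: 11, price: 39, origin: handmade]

Out, In, Out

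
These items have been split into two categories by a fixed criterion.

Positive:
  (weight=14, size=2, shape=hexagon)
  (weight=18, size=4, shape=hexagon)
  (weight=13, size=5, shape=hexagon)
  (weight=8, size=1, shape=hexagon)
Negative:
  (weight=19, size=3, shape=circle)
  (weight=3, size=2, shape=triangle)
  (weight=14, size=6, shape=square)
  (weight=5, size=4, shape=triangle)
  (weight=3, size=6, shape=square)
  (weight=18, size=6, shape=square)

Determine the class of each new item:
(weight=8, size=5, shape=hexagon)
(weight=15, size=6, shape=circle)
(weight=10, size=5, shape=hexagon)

Positive, Negative, Positive

Checking candidate rules against both groups, what survives is: shape is hexagon.
(weight=8, size=5, shape=hexagon) — shape is hexagon, hence Positive.
(weight=15, size=6, shape=circle) — shape is circle, hence Negative.
(weight=10, size=5, shape=hexagon) — shape is hexagon, hence Positive.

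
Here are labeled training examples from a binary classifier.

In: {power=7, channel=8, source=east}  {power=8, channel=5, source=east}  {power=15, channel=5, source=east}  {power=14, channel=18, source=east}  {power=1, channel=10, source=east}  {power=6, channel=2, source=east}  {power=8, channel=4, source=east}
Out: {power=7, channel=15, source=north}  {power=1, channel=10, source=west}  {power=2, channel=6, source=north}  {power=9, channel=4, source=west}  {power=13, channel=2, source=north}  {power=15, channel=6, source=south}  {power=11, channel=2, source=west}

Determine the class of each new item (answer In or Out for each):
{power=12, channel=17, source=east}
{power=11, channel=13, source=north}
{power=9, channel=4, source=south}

In, Out, Out

A rule that fits every label: source is east — true of each 'In' example, false of each 'Out' one.
{power=12, channel=17, source=east}: In (source is east).
{power=11, channel=13, source=north}: Out (source is north).
{power=9, channel=4, source=south}: Out (source is south).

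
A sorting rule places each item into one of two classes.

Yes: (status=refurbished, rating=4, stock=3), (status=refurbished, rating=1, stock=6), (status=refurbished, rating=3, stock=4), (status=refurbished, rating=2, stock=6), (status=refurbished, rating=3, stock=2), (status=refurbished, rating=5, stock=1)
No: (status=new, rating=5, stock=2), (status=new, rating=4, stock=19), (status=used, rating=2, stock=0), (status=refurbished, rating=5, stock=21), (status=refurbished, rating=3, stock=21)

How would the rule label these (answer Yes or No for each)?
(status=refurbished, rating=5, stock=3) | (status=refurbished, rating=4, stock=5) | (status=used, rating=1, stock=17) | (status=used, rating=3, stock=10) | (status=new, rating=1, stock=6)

The simplest hypothesis consistent with all the labels is: status is refurbished AND stock ≤ 6.
(status=refurbished, rating=5, stock=3) → status is refurbished, stock = 3 → Yes. (status=refurbished, rating=4, stock=5) → status is refurbished, stock = 5 → Yes. (status=used, rating=1, stock=17) → status is used, stock = 17 → No. (status=used, rating=3, stock=10) → status is used, stock = 10 → No. (status=new, rating=1, stock=6) → status is new, stock = 6 → No.

Yes, Yes, No, No, No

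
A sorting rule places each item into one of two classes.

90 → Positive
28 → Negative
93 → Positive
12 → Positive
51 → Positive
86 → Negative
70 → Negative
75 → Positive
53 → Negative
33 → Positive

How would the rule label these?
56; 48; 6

Looking at the examples, the only property every 'Positive' case has and every 'Negative' case lacks is: multiple of 3.
56: 56 = 3·18 + 2 — doesn't match, so Negative.
48: 48 = 3·16 — has this property, so Positive.
6: 6 = 3·2 — has this property, so Positive.

Negative, Positive, Positive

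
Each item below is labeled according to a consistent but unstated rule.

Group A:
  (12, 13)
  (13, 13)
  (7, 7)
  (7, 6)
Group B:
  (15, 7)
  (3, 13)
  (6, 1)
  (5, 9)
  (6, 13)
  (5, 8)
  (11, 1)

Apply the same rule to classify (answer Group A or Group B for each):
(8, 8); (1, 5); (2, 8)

Group A, Group B, Group B

Rule: |first − second| ≤ 1. This holds for each 'Group A' example and fails for each 'Group B' one.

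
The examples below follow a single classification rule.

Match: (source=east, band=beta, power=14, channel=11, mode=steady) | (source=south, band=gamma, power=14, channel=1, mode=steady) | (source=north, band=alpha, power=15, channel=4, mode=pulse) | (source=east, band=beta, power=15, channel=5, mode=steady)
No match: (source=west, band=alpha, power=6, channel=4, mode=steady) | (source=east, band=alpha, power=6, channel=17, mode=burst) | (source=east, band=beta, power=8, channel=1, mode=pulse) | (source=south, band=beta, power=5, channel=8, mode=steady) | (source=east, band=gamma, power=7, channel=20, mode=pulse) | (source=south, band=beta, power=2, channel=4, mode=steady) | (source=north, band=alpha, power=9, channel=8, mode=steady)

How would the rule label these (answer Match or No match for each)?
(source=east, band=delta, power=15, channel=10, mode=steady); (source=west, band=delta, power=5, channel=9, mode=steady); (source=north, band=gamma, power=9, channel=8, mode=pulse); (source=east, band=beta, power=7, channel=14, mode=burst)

Match, No match, No match, No match

Every 'Match' example satisfies: power ≥ 14. None of the 'No match' examples do.
Match: (source=east, band=delta, power=15, channel=10, mode=steady), since power = 15. No match: (source=west, band=delta, power=5, channel=9, mode=steady), since power = 5. No match: (source=north, band=gamma, power=9, channel=8, mode=pulse), since power = 9. No match: (source=east, band=beta, power=7, channel=14, mode=burst), since power = 7.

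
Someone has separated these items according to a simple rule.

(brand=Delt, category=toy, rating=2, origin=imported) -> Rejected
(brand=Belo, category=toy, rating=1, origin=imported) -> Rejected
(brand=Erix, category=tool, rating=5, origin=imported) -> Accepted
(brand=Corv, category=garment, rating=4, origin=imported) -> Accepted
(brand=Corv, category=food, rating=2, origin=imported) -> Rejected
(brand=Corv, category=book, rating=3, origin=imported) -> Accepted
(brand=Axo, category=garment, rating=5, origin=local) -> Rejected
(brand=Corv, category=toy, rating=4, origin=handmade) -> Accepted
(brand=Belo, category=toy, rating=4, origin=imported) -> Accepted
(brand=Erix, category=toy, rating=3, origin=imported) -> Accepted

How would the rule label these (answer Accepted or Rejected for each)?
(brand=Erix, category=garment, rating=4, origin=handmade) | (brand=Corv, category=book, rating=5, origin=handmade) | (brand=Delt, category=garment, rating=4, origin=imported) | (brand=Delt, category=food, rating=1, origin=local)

The simplest hypothesis consistent with all the labels is: brand is not Axo AND rating ≥ 3.
Accepted: (brand=Erix, category=garment, rating=4, origin=handmade), since brand is Erix, rating = 4.
Accepted: (brand=Corv, category=book, rating=5, origin=handmade), since brand is Corv, rating = 5.
Accepted: (brand=Delt, category=garment, rating=4, origin=imported), since brand is Delt, rating = 4.
Rejected: (brand=Delt, category=food, rating=1, origin=local), since brand is Delt, rating = 1.

Accepted, Accepted, Accepted, Rejected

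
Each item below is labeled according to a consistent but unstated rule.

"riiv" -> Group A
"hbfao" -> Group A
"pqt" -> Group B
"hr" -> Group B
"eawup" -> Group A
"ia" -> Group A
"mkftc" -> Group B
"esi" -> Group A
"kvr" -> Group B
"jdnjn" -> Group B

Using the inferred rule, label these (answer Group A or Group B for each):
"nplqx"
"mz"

Group B, Group B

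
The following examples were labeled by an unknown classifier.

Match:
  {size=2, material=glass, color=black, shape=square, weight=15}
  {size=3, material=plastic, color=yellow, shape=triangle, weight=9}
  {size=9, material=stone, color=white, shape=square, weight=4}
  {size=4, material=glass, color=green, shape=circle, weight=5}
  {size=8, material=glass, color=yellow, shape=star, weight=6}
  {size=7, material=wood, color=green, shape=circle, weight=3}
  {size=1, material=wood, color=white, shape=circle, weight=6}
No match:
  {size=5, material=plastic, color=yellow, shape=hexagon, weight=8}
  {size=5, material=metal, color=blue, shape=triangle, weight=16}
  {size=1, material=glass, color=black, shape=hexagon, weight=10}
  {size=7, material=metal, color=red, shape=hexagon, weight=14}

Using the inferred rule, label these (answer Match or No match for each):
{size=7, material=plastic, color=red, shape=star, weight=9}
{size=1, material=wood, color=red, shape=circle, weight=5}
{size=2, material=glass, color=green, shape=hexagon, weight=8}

The classifier is using: shape is not hexagon AND weight ≤ 15.

Match, Match, No match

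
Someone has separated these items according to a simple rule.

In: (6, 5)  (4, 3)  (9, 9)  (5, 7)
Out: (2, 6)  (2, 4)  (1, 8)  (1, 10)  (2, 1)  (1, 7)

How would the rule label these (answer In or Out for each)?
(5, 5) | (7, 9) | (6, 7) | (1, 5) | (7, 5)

Every 'In' example satisfies: first ≥ 3. None of the 'Out' examples do.

In, In, In, Out, In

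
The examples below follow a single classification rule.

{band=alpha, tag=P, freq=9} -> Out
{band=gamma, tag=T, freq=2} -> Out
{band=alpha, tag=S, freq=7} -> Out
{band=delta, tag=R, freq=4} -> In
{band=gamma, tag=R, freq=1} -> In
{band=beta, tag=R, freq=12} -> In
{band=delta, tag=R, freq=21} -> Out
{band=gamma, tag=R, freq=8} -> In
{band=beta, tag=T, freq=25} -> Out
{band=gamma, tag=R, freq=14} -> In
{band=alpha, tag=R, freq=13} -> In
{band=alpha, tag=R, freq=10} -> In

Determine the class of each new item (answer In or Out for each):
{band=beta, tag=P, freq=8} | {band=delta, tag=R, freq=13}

Out, In

All 'In' examples share one property — tag is R AND freq ≤ 14 — and every 'Out' example lacks it.
{band=beta, tag=P, freq=8}: Out (tag is P, freq = 8).
{band=delta, tag=R, freq=13}: In (tag is R, freq = 13).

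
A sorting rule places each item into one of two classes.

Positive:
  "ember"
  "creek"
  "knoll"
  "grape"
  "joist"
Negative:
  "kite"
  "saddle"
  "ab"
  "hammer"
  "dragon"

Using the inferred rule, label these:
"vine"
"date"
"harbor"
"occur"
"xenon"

Negative, Negative, Negative, Positive, Positive

The simplest hypothesis consistent with all the labels is: odd length.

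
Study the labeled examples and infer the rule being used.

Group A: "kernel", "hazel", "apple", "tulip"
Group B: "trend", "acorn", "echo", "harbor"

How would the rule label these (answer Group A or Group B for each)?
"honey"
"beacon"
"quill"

The rule appears to be: contains 'l'.

Group B, Group B, Group A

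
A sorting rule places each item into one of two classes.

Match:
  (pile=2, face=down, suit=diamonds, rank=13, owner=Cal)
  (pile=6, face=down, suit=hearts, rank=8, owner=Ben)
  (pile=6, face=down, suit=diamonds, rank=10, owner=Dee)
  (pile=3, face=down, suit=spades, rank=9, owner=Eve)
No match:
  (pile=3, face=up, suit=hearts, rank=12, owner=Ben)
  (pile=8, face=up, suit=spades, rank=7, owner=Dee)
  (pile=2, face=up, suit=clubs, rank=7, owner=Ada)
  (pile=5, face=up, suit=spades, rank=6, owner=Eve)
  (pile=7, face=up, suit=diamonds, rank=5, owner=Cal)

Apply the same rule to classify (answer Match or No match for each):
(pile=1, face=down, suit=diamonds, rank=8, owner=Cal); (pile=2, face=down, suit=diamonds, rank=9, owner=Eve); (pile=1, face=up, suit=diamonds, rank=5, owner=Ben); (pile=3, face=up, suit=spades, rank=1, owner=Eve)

Match, Match, No match, No match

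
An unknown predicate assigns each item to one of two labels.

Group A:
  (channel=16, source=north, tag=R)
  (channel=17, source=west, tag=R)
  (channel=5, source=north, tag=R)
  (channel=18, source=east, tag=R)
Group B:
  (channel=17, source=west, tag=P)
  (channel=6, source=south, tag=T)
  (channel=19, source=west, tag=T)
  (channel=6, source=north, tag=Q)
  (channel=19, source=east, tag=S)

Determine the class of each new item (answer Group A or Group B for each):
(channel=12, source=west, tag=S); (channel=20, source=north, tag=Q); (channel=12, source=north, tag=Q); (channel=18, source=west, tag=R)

The rule appears to be: tag is R.
(channel=12, source=west, tag=S): tag is S, fails this test → Group B. (channel=20, source=north, tag=Q): tag is Q, fails this test → Group B. (channel=12, source=north, tag=Q): tag is Q, fails this test → Group B. (channel=18, source=west, tag=R): tag is R, checks out → Group A.

Group B, Group B, Group B, Group A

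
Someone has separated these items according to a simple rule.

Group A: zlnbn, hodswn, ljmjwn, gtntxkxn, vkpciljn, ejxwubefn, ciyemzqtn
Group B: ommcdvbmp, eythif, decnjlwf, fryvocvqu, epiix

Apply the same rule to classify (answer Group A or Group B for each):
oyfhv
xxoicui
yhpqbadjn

All 'Group A' examples share one property — ends with 'n' — and every 'Group B' example lacks it.
oyfhv: Group B (ends with 'v').
xxoicui: Group B (ends with 'i').
yhpqbadjn: Group A (ends with 'n').

Group B, Group B, Group A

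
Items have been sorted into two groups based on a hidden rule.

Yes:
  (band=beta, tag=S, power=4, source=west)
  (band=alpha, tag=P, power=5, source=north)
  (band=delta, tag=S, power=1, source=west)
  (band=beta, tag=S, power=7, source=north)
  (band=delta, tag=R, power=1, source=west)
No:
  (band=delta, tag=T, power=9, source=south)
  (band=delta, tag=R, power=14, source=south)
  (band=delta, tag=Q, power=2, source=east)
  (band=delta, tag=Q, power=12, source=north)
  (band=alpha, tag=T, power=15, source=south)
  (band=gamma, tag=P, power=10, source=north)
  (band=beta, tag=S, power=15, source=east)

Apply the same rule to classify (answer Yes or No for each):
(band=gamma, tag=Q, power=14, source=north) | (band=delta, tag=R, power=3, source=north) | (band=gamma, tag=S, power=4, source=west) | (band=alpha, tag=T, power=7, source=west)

No, Yes, Yes, Yes

The rule appears to be: power ≠ 2 AND power ≤ 7.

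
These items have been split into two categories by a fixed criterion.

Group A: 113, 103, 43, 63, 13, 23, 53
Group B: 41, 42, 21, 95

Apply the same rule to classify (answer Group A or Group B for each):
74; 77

Group B, Group B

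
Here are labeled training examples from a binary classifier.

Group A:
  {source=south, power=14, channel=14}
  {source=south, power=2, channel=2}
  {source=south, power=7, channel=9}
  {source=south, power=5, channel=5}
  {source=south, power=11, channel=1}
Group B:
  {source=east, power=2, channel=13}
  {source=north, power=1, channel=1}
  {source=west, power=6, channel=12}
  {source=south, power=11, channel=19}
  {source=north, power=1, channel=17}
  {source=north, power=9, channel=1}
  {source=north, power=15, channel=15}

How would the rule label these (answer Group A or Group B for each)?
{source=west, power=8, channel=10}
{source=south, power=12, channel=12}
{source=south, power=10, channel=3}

The classifier is using: source is south AND channel ≤ 14.

Group B, Group A, Group A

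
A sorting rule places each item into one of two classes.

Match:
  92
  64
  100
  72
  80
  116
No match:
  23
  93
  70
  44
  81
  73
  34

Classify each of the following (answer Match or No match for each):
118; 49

No match, No match

A rule that fits every label: multiple of 4 AND at least 64 — true of each 'Match' example, false of each 'No match' one.
No match: 118, since 118 = 4·29 + 2, 118 ≥ 64. No match: 49, since 49 = 4·12 + 1, 49 < 64.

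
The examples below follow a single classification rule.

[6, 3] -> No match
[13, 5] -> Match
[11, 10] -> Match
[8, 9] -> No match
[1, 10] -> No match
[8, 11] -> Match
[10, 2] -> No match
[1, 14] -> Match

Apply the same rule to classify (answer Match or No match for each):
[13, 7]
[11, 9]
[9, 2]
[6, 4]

Match, Match, No match, No match

'Match' ⟺ max ≥ 11.
Match: [13, 7], since max 13.
Match: [11, 9], since max 11.
No match: [9, 2], since max 9.
No match: [6, 4], since max 6.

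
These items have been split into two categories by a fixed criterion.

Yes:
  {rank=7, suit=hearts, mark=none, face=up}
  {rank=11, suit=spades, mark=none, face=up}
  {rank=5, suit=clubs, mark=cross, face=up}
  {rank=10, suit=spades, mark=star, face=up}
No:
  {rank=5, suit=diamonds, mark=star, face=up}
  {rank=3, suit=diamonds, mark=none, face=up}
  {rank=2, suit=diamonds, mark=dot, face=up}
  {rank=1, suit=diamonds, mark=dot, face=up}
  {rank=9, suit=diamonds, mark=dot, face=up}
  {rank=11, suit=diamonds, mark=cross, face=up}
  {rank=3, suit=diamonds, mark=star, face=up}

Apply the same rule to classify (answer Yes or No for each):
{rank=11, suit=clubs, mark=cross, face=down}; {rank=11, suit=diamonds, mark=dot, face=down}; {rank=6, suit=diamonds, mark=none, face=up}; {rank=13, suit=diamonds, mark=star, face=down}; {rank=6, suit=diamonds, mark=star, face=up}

Every 'Yes' example satisfies: suit is not diamonds. None of the 'No' examples do.
Yes: {rank=11, suit=clubs, mark=cross, face=down}, since suit is clubs. No: {rank=11, suit=diamonds, mark=dot, face=down}, since suit is diamonds. No: {rank=6, suit=diamonds, mark=none, face=up}, since suit is diamonds. No: {rank=13, suit=diamonds, mark=star, face=down}, since suit is diamonds. No: {rank=6, suit=diamonds, mark=star, face=up}, since suit is diamonds.

Yes, No, No, No, No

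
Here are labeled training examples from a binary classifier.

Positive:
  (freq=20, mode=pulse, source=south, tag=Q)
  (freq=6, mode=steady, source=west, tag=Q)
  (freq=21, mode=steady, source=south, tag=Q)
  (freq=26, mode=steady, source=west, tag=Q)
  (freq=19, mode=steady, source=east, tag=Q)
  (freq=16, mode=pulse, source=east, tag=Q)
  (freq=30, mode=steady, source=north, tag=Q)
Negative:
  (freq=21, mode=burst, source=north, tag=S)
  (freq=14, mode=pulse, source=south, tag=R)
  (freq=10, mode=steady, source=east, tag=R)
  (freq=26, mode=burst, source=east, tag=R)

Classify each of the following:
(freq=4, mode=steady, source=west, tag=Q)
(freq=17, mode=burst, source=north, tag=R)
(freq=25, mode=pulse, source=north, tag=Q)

The distinguishing property — tag is Q — holds for all the 'Positive' cases and none of the 'Negative' cases.
(freq=4, mode=steady, source=west, tag=Q): Positive (tag is Q).
(freq=17, mode=burst, source=north, tag=R): Negative (tag is R).
(freq=25, mode=pulse, source=north, tag=Q): Positive (tag is Q).

Positive, Negative, Positive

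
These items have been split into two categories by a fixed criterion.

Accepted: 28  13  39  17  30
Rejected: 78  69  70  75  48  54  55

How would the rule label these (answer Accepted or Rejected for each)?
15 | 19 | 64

One predicate separates the groups cleanly: at most 39.
15: 15 ≤ 39, satisfies this → Accepted. 19: 19 ≤ 39, satisfies this → Accepted. 64: 64 > 39, lacks this property → Rejected.

Accepted, Accepted, Rejected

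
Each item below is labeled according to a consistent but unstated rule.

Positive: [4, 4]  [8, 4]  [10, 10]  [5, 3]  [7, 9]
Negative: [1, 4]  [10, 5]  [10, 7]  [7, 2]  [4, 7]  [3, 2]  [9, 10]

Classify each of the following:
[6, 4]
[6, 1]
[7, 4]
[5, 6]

Positive, Negative, Negative, Negative

Rule: sum is even. This holds for each 'Positive' example and fails for each 'Negative' one.
[6, 4] — 6+4 = 10, hence Positive. [6, 1] — 6+1 = 7, hence Negative. [7, 4] — 7+4 = 11, hence Negative. [5, 6] — 5+6 = 11, hence Negative.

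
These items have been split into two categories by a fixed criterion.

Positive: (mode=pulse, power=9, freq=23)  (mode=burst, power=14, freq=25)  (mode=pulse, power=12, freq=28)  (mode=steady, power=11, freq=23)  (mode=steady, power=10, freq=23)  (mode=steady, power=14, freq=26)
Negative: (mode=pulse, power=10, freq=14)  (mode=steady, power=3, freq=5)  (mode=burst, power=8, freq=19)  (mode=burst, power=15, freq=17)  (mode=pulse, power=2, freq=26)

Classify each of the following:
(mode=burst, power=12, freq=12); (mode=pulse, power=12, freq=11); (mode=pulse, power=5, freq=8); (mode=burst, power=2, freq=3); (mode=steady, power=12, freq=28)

The distinguishing property — power ≥ 3 AND freq ≥ 23 — holds for all the 'Positive' cases and none of the 'Negative' cases.

Negative, Negative, Negative, Negative, Positive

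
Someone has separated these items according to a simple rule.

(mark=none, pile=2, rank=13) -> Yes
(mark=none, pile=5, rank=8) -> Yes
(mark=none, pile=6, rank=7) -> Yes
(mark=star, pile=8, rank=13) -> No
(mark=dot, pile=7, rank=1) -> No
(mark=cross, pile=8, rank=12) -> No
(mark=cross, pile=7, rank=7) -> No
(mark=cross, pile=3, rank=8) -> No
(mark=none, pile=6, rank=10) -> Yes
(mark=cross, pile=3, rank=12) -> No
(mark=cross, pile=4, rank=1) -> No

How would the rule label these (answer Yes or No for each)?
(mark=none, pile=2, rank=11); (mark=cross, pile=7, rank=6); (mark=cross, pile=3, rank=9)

One predicate separates the groups cleanly: mark is none.
(mark=none, pile=2, rank=11) → mark is none → Yes. (mark=cross, pile=7, rank=6) → mark is cross → No. (mark=cross, pile=3, rank=9) → mark is cross → No.

Yes, No, No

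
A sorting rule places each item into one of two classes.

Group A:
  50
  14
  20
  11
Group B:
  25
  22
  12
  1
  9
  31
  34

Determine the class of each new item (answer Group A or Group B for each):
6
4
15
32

The pattern is that an item is 'Group A' exactly when: ≡ 2 (mod 3).
6: 6 mod 3 = 0 — does not satisfy this, so Group B.
4: 4 mod 3 = 1 — does not satisfy this, so Group B.
15: 15 mod 3 = 0 — does not satisfy this, so Group B.
32: 32 mod 3 = 2 — matches, so Group A.

Group B, Group B, Group B, Group A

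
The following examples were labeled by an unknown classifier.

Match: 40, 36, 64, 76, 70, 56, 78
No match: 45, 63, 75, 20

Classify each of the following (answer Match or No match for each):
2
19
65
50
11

One predicate separates the groups cleanly: even AND at least 36.
2 → 2 is even, 2 < 36 → No match.
19 → 19 is odd, 19 < 36 → No match.
65 → 65 is odd, 65 ≥ 36 → No match.
50 → 50 is even, 50 ≥ 36 → Match.
11 → 11 is odd, 11 < 36 → No match.

No match, No match, No match, Match, No match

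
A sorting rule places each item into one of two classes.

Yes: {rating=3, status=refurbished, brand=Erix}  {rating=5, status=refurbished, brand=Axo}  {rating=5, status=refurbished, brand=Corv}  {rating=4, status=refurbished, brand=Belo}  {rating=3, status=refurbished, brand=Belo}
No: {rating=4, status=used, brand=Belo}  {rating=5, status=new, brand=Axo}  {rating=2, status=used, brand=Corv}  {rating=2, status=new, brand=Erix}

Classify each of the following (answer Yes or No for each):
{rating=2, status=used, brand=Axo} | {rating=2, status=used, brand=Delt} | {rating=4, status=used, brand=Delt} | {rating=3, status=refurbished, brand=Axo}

No, No, No, Yes

The rule appears to be: status is refurbished.
{rating=2, status=used, brand=Axo}: status is used, does not fit → No.
{rating=2, status=used, brand=Delt}: status is used, does not fit → No.
{rating=4, status=used, brand=Delt}: status is used, does not fit → No.
{rating=3, status=refurbished, brand=Axo}: status is refurbished, checks out → Yes.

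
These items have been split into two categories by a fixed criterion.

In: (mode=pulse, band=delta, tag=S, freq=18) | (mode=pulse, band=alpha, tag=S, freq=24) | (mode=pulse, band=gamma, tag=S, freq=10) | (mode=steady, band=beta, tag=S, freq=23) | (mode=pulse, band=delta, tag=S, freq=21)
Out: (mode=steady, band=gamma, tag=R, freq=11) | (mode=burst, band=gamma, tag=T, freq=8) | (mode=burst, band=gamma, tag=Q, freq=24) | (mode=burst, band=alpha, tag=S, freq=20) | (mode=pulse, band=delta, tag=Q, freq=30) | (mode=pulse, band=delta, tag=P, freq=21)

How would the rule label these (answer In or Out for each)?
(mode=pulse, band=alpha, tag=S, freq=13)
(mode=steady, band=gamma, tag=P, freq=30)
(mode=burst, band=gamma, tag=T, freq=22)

'In' ⟺ tag is S AND freq ≠ 20.

In, Out, Out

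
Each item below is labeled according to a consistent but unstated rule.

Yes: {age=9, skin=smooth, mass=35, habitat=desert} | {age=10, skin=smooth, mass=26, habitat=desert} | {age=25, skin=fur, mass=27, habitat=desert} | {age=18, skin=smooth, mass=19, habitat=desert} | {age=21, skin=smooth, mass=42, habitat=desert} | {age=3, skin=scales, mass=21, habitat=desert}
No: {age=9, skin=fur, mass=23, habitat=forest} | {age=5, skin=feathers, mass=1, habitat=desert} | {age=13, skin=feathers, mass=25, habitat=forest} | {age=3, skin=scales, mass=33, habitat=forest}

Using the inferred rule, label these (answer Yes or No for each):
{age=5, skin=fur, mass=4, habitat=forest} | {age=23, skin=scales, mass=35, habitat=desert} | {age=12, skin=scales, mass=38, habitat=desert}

'Yes' ⟺ habitat is desert AND mass ≥ 19.

No, Yes, Yes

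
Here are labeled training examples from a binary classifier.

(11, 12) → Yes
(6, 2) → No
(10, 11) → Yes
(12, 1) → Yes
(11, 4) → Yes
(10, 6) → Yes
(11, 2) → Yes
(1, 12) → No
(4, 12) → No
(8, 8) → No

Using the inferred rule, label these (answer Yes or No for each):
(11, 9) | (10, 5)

Yes, Yes

Rule: first ≥ 10. This holds for each 'Yes' example and fails for each 'No' one.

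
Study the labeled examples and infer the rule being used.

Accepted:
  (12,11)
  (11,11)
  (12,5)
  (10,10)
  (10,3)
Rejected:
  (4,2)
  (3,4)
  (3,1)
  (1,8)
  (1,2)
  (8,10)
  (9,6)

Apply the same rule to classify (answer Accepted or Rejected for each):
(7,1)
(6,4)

Rejected, Rejected

The common property of the 'Accepted' items is: first ≥ 10. No 'Rejected' item has it.
(7,1) → first 7 → Rejected. (6,4) → first 6 → Rejected.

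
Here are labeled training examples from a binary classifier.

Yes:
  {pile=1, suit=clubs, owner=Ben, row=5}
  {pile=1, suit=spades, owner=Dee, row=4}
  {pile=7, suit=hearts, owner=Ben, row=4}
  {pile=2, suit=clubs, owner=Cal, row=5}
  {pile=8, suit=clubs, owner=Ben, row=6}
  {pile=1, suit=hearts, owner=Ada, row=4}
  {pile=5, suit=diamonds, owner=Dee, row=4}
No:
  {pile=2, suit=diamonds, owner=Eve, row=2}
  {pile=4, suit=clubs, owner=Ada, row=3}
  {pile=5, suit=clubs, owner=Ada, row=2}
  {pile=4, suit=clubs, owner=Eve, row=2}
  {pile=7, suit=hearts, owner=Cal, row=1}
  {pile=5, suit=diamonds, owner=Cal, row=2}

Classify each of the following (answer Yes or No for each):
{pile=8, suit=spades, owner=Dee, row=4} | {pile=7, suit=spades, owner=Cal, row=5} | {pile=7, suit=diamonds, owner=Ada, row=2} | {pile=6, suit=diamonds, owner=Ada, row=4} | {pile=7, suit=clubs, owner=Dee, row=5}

The pattern is that an item is 'Yes' exactly when: row ≥ 4.

Yes, Yes, No, Yes, Yes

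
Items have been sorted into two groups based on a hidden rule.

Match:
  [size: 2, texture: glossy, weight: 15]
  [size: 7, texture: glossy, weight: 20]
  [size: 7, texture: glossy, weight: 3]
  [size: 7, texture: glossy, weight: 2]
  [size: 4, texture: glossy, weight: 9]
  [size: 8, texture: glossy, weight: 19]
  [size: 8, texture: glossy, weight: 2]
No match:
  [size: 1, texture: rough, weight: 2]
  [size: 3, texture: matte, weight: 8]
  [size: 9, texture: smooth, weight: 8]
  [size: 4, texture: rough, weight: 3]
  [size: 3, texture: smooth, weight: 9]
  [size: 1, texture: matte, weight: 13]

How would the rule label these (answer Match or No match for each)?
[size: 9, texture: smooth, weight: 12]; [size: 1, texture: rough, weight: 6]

The classifier is using: texture is glossy.
[size: 9, texture: smooth, weight: 12]: texture is smooth — doesn't match, so No match. [size: 1, texture: rough, weight: 6]: texture is rough — doesn't match, so No match.

No match, No match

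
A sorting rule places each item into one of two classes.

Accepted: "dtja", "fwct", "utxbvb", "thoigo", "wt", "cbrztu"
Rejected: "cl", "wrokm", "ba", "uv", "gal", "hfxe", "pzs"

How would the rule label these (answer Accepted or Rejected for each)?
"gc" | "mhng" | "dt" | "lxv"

Rejected, Rejected, Accepted, Rejected

The rule appears to be: contains 't'.
"gc" — no 't', hence Rejected. "mhng" — no 't', hence Rejected. "dt" — has 't', hence Accepted. "lxv" — no 't', hence Rejected.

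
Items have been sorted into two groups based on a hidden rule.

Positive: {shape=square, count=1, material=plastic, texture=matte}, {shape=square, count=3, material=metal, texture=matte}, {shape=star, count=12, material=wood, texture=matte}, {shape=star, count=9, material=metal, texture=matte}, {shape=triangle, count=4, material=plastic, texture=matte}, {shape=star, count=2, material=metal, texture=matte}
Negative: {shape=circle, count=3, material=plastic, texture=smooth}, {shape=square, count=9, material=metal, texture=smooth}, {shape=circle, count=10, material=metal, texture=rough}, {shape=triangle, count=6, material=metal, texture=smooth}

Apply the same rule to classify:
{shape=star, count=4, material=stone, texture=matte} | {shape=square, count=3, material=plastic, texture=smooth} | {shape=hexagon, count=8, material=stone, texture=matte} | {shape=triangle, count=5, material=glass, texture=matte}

Positive, Negative, Positive, Positive

Rule: texture is matte. This holds for each 'Positive' example and fails for each 'Negative' one.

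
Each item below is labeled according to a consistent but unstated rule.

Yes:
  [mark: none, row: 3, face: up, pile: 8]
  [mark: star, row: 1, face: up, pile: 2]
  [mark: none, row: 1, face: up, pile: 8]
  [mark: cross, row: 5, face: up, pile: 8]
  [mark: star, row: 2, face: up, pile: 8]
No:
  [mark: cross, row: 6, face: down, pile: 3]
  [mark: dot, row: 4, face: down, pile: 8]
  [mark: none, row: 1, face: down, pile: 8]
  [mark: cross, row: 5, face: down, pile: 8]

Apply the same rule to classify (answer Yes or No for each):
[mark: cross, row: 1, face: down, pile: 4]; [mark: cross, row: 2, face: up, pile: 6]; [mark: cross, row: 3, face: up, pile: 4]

Comparing the two groups points to one rule — face is up.
No: [mark: cross, row: 1, face: down, pile: 4], since face is down.
Yes: [mark: cross, row: 2, face: up, pile: 6], since face is up.
Yes: [mark: cross, row: 3, face: up, pile: 4], since face is up.

No, Yes, Yes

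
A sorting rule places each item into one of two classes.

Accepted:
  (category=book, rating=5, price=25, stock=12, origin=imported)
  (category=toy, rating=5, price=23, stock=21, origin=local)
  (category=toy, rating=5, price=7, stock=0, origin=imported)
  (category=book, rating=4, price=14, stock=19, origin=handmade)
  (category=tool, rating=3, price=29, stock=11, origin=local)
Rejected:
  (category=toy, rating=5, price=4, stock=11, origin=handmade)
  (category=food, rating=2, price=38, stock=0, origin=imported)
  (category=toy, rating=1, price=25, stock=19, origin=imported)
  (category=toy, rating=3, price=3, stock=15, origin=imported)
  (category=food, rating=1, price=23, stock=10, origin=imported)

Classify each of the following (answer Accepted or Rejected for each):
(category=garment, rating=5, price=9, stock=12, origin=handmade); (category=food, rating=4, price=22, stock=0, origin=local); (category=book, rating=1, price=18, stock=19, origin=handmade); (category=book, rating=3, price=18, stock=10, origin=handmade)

Accepted, Accepted, Rejected, Accepted

All 'Accepted' examples share one property — price ≥ 7 AND rating ≥ 3 — and every 'Rejected' example lacks it.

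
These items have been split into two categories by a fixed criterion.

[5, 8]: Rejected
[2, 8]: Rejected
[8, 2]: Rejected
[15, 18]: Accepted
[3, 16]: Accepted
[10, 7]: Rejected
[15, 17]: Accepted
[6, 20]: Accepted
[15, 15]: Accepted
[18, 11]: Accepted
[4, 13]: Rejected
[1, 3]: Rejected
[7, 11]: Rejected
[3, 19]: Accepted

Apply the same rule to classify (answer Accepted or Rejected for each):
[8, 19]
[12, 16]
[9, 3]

Rule: sum ≥ 19. This holds for each 'Accepted' example and fails for each 'Rejected' one.
[8, 19]: 8+19 = 27 — checks out, so Accepted. [12, 16]: 12+16 = 28 — checks out, so Accepted. [9, 3]: 9+3 = 12 — does not satisfy this, so Rejected.

Accepted, Accepted, Rejected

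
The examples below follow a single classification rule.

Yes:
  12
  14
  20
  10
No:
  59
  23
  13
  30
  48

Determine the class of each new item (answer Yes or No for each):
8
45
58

The common property of the 'Yes' items is: even AND at most 20. No 'No' item has it.
8: Yes (8 is even, 8 ≤ 20).
45: No (45 is odd, 45 > 20).
58: No (58 is even, 58 > 20).

Yes, No, No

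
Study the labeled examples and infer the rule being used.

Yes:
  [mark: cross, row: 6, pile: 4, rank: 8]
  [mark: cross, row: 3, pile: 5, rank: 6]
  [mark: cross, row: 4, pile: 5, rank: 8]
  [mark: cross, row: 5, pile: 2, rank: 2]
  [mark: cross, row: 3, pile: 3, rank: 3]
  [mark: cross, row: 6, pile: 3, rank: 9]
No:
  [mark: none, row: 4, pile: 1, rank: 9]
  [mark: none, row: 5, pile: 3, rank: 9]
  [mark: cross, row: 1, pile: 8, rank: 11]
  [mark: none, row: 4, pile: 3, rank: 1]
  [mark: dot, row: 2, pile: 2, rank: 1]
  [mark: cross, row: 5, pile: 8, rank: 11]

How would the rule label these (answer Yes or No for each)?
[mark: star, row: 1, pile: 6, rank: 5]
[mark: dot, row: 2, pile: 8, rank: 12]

No, No

All 'Yes' examples share one property — mark is cross AND pile ≤ 5 — and every 'No' example lacks it.
No: [mark: star, row: 1, pile: 6, rank: 5], since mark is star, pile = 6. No: [mark: dot, row: 2, pile: 8, rank: 12], since mark is dot, pile = 8.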